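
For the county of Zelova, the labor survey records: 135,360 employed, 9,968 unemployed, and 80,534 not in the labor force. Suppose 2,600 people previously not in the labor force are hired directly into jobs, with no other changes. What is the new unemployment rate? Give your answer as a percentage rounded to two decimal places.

New unemployment rate ≈ 6.74%.

Initially, labor force = 135,360 + 9,968 = 145,328, so u = 9,968/145,328 = 6.86%.
After the change, employed and labor force both rise by 2,600; unemployed unchanged → E = 137,960, U = 9,968, labor force = 147,928.
New unemployment rate = 9,968 / 147,928 = 6.74%.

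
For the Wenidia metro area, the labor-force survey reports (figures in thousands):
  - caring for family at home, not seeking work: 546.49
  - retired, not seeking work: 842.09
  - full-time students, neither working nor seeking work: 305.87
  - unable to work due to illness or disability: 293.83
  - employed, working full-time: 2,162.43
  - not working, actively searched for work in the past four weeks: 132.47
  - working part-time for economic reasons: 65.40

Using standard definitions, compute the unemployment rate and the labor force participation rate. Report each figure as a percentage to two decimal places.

Unemployment rate ≈ 5.61%; labor force participation rate ≈ 54.28%.

Employed = 2,162.43 + 65.40 = 2,227.83 thousand (anyone who worked, including part-time for economic reasons, counts as employed).
Unemployed = 132.47 thousand.
Labor force = 2,227.83 + 132.47 = 2,360.30 thousand.
Not in labor force = 546.49 + 842.09 + 305.87 + 293.83 = 1,988.28 thousand (those not working and not actively searching are outside the labor force).
Civilian working-age population = 2,360.30 + 1,988.28 = 4,348.58 thousand.
Unemployment rate = 132.47 / 2,360.30 = 5.61%.
Labor force participation rate = 2,360.30 / 4,348.58 = 54.28%.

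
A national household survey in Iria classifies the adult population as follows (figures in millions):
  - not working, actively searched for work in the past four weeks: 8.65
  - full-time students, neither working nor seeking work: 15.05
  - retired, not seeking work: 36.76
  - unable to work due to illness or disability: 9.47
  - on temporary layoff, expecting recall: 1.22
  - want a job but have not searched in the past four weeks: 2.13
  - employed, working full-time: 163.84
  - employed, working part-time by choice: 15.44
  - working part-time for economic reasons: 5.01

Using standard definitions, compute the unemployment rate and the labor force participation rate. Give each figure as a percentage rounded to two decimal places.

Employed = 163.84 + 15.44 + 5.01 = 184.29 million (anyone who worked, including part-time for economic reasons, counts as employed).
Unemployed = 8.65 + 1.22 = 9.87 million (jobless and actively searching, or on temporary layoff).
Labor force = 184.29 + 9.87 = 194.16 million.
Not in labor force = 15.05 + 36.76 + 9.47 + 2.13 = 63.41 million (those not working and not actively searching are outside the labor force — including those who want a job but have given up searching).
Civilian working-age population = 194.16 + 63.41 = 257.57 million.
Unemployment rate = 9.87 / 194.16 = 5.08%.
Labor force participation rate = 194.16 / 257.57 = 75.38%.

Unemployment rate ≈ 5.08%; labor force participation rate ≈ 75.38%.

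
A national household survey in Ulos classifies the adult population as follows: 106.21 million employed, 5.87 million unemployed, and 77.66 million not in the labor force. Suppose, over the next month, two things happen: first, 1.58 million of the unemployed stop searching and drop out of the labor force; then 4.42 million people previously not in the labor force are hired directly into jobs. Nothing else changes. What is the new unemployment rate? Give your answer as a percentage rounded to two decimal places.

New unemployment rate ≈ 3.73%.

Initially, labor force = 106.21 + 5.87 = 112.08 million, so u = 5.87/112.08 = 5.24%.
After the first change, unemployed and labor force both fall by 1.58 → E = 106.21, U = 4.29, labor force = 110.50 million.
After the second change, employed and labor force both rise by 4.42; unemployed unchanged → E = 110.63, U = 4.29, labor force = 114.92 million.
New unemployment rate = 4.29 / 114.92 = 3.73%.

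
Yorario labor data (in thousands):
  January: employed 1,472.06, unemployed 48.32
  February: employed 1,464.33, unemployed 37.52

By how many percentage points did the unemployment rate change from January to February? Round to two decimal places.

The unemployment rate changed by −0.68 percentage points.

January: labor force = 1,472.06 + 48.32 = 1,520.38; u = 48.32/1,520.38 = 3.18%.
February: labor force = 1,464.33 + 37.52 = 1,501.85; u = 37.52/1,501.85 = 2.50%.
Change = 2.50% − 3.18% = −0.68 pp.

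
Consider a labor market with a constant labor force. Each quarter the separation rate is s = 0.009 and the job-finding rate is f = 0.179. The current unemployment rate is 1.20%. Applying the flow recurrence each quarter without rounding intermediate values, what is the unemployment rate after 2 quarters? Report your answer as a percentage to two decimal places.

Unemployment rate after two quarters ≈ 2.42%.

With a fixed labor force, u_{t+1} = u_t + s·(1−u_t) − f·u_t = u_t·(1−s−f) + s.
Here 1−s−f = 0.812 and s = 0.009.
u_1 = 0.012000 × 0.812 + 0.009 = 0.018744.
u_2 = 0.018744 × 0.812 + 0.009 = 0.024220.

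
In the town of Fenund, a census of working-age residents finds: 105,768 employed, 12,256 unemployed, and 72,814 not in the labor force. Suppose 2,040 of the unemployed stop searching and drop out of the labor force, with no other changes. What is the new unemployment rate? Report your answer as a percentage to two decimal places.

New unemployment rate ≈ 8.81%.

Initially, labor force = 105,768 + 12,256 = 118,024, so u = 12,256/118,024 = 10.38%.
After the change, unemployed and labor force both fall by 2,040 → E = 105,768, U = 10,216, labor force = 115,984.
New unemployment rate = 10,216 / 115,984 = 8.81%.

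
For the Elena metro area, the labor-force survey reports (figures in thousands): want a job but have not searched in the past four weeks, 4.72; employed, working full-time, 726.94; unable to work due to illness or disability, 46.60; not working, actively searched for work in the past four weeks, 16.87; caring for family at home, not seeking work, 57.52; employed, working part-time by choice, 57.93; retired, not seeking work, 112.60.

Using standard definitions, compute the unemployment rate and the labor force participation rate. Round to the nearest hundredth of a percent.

Unemployment rate ≈ 2.10%; labor force participation rate ≈ 78.36%.

Employed = 726.94 + 57.93 = 784.87 thousand.
Unemployed = 16.87 thousand.
Labor force = 784.87 + 16.87 = 801.74 thousand.
Not in labor force = 4.72 + 46.60 + 57.52 + 112.60 = 221.44 thousand (those not working and not actively searching are outside the labor force — including those who want a job but have given up searching).
Civilian working-age population = 801.74 + 221.44 = 1,023.18 thousand.
Unemployment rate = 16.87 / 801.74 = 2.10%.
Labor force participation rate = 801.74 / 1,023.18 = 78.36%.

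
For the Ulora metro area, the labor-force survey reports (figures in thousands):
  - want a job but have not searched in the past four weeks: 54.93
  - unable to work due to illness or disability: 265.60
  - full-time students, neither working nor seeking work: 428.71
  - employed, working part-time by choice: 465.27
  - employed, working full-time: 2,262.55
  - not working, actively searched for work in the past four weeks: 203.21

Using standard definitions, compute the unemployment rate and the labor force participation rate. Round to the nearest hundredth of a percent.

Employed = 465.27 + 2,262.55 = 2,727.82 thousand.
Unemployed = 203.21 thousand.
Labor force = 2,727.82 + 203.21 = 2,931.03 thousand.
Not in labor force = 54.93 + 265.60 + 428.71 = 749.24 thousand (those not working and not actively searching are outside the labor force — including those who want a job but have given up searching).
Civilian working-age population = 2,931.03 + 749.24 = 3,680.27 thousand.
Unemployment rate = 203.21 / 2,931.03 = 6.93%.
Labor force participation rate = 2,931.03 / 3,680.27 = 79.64%.

Unemployment rate ≈ 6.93%; labor force participation rate ≈ 79.64%.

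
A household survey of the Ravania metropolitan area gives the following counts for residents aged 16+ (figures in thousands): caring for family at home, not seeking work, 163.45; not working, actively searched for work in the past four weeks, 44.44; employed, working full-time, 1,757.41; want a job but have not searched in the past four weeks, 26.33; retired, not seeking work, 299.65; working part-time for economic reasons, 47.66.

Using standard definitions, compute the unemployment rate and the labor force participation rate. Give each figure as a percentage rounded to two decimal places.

Unemployment rate ≈ 2.40%; labor force participation rate ≈ 79.07%.

Employed = 1,757.41 + 47.66 = 1,805.07 thousand (anyone who worked, including part-time for economic reasons, counts as employed).
Unemployed = 44.44 thousand.
Labor force = 1,805.07 + 44.44 = 1,849.51 thousand.
Not in labor force = 163.45 + 26.33 + 299.65 = 489.43 thousand (those not working and not actively searching are outside the labor force — including those who want a job but have given up searching).
Civilian working-age population = 1,849.51 + 489.43 = 2,338.94 thousand.
Unemployment rate = 44.44 / 1,849.51 = 2.40%.
Labor force participation rate = 1,849.51 / 2,338.94 = 79.07%.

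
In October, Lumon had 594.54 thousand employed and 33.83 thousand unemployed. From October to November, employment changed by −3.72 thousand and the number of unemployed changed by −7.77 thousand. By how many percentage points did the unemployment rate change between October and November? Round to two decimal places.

October: labor force = 594.54 + 33.83 = 628.37; u = 33.83/628.37 = 5.38%.
November: labor force = 590.82 + 26.06 = 616.88; u = 26.06/616.88 = 4.22%.
Change = 4.22% − 5.38% = −1.16 pp.

The unemployment rate changed by −1.16 percentage points.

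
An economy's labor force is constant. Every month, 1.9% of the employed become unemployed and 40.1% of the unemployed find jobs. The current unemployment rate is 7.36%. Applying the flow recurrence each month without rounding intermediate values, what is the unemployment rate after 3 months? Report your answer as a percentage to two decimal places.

With a fixed labor force, u_{t+1} = u_t + s·(1−u_t) − f·u_t = u_t·(1−s−f) + s.
Here 1−s−f = 0.580 and s = 0.019.
u_1 = 0.073600 × 0.580 + 0.019 = 0.061688.
u_2 = 0.061688 × 0.580 + 0.019 = 0.054779.
u_3 = 0.054779 × 0.580 + 0.019 = 0.050772.

Unemployment rate after three months ≈ 5.08%.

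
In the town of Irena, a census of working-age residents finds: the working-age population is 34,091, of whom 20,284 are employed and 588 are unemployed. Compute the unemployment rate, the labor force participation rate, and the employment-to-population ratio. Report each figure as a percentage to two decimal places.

Labor force = employed + unemployed = 20,284 + 588 = 20,872.
Unemployment rate = 588 / 20,872 = 2.82%.
Labor force participation rate = 20,872 / 34,091 = 61.22%.
Employment-population ratio = 20,284 / 34,091 = 59.50%.

Unemployment rate ≈ 2.82%; labor force participation rate ≈ 61.22%; employment-population ratio ≈ 59.50%.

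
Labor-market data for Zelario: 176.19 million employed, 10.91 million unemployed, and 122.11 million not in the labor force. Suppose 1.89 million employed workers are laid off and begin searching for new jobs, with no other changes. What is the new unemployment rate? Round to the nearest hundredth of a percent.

New unemployment rate ≈ 6.84%.

Initially, labor force = 176.19 + 10.91 = 187.10 million, so u = 10.91/187.10 = 5.83%.
After the change, employed falls and unemployed rises by 1.89; labor force unchanged → E = 174.30, U = 12.80, labor force = 187.10 million.
New unemployment rate = 12.80 / 187.10 = 6.84%.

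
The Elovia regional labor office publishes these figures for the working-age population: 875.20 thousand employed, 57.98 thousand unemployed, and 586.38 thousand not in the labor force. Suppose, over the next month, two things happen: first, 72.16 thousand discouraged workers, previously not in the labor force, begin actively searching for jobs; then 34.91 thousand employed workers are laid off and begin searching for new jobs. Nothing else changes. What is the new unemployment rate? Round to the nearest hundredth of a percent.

Initially, labor force = 875.20 + 57.98 = 933.18 thousand, so u = 57.98/933.18 = 6.21%.
After the first change, unemployed and labor force both rise by 72.16 → E = 875.20, U = 130.14, labor force = 1,005.34 thousand.
After the second change, employed falls and unemployed rises by 34.91; labor force unchanged → E = 840.29, U = 165.05, labor force = 1,005.34 thousand.
New unemployment rate = 165.05 / 1,005.34 = 16.42%.

New unemployment rate ≈ 16.42%.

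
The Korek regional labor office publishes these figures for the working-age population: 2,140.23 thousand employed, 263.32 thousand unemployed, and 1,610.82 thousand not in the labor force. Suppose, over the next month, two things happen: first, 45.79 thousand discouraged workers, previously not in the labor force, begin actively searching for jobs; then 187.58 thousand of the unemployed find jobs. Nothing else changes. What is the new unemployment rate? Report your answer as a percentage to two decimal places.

New unemployment rate ≈ 4.96%.

Initially, labor force = 2,140.23 + 263.32 = 2,403.55 thousand, so u = 263.32/2,403.55 = 10.96%.
After the first change, unemployed and labor force both rise by 45.79 → E = 2,140.23, U = 309.11, labor force = 2,449.34 thousand.
After the second change, unemployed falls and employed rises by 187.58; labor force unchanged → E = 2,327.81, U = 121.53, labor force = 2,449.34 thousand.
New unemployment rate = 121.53 / 2,449.34 = 4.96%.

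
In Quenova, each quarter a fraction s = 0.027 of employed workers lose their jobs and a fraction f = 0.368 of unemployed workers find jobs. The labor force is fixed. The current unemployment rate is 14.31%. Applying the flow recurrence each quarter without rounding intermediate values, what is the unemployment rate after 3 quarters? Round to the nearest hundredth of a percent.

Unemployment rate after three quarters ≈ 8.49%.

With a fixed labor force, u_{t+1} = u_t + s·(1−u_t) − f·u_t = u_t·(1−s−f) + s.
Here 1−s−f = 0.605 and s = 0.027.
u_1 = 0.143100 × 0.605 + 0.027 = 0.113575.
u_2 = 0.113575 × 0.605 + 0.027 = 0.095713.
u_3 = 0.095713 × 0.605 + 0.027 = 0.084906.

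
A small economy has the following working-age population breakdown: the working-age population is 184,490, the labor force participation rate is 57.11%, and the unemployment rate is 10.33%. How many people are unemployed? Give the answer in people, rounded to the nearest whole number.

About 10,884 are unemployed.

Labor force = 0.5711 × 184,490 = 105,362.
Unemployed = 0.1033 × 105,362 ≈ 10,884.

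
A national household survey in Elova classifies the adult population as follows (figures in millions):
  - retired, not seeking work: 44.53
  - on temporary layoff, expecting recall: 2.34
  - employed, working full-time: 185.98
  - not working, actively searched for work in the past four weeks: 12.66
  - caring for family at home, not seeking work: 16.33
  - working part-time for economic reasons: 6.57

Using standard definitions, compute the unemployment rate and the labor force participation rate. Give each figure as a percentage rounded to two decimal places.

Employed = 185.98 + 6.57 = 192.55 million (anyone who worked, including part-time for economic reasons, counts as employed).
Unemployed = 2.34 + 12.66 = 15.00 million (jobless and actively searching, or on temporary layoff).
Labor force = 192.55 + 15.00 = 207.55 million.
Not in labor force = 44.53 + 16.33 = 60.86 million (those not working and not actively searching are outside the labor force).
Civilian working-age population = 207.55 + 60.86 = 268.41 million.
Unemployment rate = 15.00 / 207.55 = 7.23%.
Labor force participation rate = 207.55 / 268.41 = 77.33%.

Unemployment rate ≈ 7.23%; labor force participation rate ≈ 77.33%.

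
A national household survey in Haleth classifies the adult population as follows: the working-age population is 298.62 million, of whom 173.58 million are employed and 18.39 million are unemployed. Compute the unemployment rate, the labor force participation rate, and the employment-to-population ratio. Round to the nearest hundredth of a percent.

Labor force = employed + unemployed = 173.58 + 18.39 = 191.97 million.
Unemployment rate = 18.39 / 191.97 = 9.58%.
Labor force participation rate = 191.97 / 298.62 = 64.29%.
Employment-population ratio = 173.58 / 298.62 = 58.13%.

Unemployment rate ≈ 9.58%; labor force participation rate ≈ 64.29%; employment-population ratio ≈ 58.13%.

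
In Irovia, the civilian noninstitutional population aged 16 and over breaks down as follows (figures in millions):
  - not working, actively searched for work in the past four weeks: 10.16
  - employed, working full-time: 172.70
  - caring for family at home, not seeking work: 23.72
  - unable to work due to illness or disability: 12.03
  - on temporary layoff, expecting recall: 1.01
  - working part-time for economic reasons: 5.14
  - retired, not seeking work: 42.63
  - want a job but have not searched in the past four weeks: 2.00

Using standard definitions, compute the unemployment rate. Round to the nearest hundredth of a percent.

Unemployment rate ≈ 5.91%.

Employed = 172.70 + 5.14 = 177.84 million (anyone who worked, including part-time for economic reasons, counts as employed).
Unemployed = 10.16 + 1.01 = 11.17 million (jobless and actively searching, or on temporary layoff).
Labor force = 177.84 + 11.17 = 189.01 million.
Unemployment rate = 11.17 / 189.01 = 5.91%.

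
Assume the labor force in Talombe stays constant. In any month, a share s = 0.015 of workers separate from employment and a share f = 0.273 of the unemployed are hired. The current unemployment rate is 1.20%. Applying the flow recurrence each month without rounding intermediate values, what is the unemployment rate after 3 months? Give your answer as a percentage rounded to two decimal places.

Unemployment rate after three months ≈ 3.76%.

With a fixed labor force, u_{t+1} = u_t + s·(1−u_t) − f·u_t = u_t·(1−s−f) + s.
Here 1−s−f = 0.712 and s = 0.015.
u_1 = 0.012000 × 0.712 + 0.015 = 0.023544.
u_2 = 0.023544 × 0.712 + 0.015 = 0.031763.
u_3 = 0.031763 × 0.712 + 0.015 = 0.037615.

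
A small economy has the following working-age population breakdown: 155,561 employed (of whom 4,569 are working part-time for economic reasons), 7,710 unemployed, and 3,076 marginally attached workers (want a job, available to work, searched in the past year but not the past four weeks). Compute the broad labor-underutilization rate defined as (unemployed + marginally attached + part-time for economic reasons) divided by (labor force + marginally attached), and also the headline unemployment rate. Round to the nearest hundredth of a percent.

Labor force = 155,561 + 7,710 = 163,271.
Numerator = 7,710 + 3,076 + 4,569 = 15,355.
Denominator = 163,271 + 3,076 = 166,347.
Broad rate = 15,355 / 166,347 = 9.23%.
Headline unemployment rate = 7,710 / 163,271 = 4.72%.

Broad underutilization rate ≈ 9.23%; headline unemployment rate ≈ 4.72%.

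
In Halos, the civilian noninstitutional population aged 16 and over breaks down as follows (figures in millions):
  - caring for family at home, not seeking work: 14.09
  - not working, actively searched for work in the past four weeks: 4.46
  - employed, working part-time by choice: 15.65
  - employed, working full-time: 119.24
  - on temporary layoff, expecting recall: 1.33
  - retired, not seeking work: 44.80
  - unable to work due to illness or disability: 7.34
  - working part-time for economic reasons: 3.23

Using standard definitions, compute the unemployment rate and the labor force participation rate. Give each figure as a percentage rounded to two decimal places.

Unemployment rate ≈ 4.02%; labor force participation rate ≈ 68.48%.

Employed = 15.65 + 119.24 + 3.23 = 138.12 million (anyone who worked, including part-time for economic reasons, counts as employed).
Unemployed = 4.46 + 1.33 = 5.79 million (jobless and actively searching, or on temporary layoff).
Labor force = 138.12 + 5.79 = 143.91 million.
Not in labor force = 14.09 + 44.80 + 7.34 = 66.23 million (those not working and not actively searching are outside the labor force).
Civilian working-age population = 143.91 + 66.23 = 210.14 million.
Unemployment rate = 5.79 / 143.91 = 4.02%.
Labor force participation rate = 143.91 / 210.14 = 68.48%.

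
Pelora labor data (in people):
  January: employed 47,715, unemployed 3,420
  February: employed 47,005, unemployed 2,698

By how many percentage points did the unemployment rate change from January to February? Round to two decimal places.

January: labor force = 47,715 + 3,420 = 51,135; u = 3,420/51,135 = 6.69%.
February: labor force = 47,005 + 2,698 = 49,703; u = 2,698/49,703 = 5.43%.
Change = 5.43% − 6.69% = −1.26 pp.

The unemployment rate changed by −1.26 percentage points.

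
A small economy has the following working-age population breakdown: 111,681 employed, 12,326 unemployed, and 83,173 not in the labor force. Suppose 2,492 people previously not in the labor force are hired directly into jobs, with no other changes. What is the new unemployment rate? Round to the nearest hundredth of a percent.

New unemployment rate ≈ 9.74%.

Initially, labor force = 111,681 + 12,326 = 124,007, so u = 12,326/124,007 = 9.94%.
After the change, employed and labor force both rise by 2,492; unemployed unchanged → E = 114,173, U = 12,326, labor force = 126,499.
New unemployment rate = 12,326 / 126,499 = 9.74%.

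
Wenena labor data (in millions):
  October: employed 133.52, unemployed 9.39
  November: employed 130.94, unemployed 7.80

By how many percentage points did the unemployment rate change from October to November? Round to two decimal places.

October: labor force = 133.52 + 9.39 = 142.91; u = 9.39/142.91 = 6.57%.
November: labor force = 130.94 + 7.80 = 138.74; u = 7.80/138.74 = 5.62%.
Change = 5.62% − 6.57% = −0.95 pp.

The unemployment rate changed by −0.95 percentage points.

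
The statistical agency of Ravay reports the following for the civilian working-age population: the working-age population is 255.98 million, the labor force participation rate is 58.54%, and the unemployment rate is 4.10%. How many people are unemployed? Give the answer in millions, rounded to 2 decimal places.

Labor force = 0.5854 × 255.98 = 149.85 million.
Unemployed = 0.0410 × 149.85 ≈ 6.14 million.

About 6.14 million are unemployed.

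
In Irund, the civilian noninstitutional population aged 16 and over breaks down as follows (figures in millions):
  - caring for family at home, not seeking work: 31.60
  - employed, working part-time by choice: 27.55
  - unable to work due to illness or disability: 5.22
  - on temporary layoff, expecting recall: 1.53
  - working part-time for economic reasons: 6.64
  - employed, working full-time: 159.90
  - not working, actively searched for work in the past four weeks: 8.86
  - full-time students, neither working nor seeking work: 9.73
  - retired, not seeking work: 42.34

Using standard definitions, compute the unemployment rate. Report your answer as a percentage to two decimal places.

Unemployment rate ≈ 5.08%.

Employed = 27.55 + 6.64 + 159.90 = 194.09 million (anyone who worked, including part-time for economic reasons, counts as employed).
Unemployed = 1.53 + 8.86 = 10.39 million (jobless and actively searching, or on temporary layoff).
Labor force = 194.09 + 10.39 = 204.48 million.
Unemployment rate = 10.39 / 204.48 = 5.08%.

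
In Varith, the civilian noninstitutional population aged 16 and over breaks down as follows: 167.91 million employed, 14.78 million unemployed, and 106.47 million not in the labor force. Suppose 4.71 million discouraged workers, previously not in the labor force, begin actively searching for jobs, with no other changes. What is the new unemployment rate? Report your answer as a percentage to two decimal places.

Initially, labor force = 167.91 + 14.78 = 182.69 million, so u = 14.78/182.69 = 8.09%.
After the change, unemployed and labor force both rise by 4.71 → E = 167.91, U = 19.49, labor force = 187.40 million.
New unemployment rate = 19.49 / 187.40 = 10.40%.

New unemployment rate ≈ 10.40%.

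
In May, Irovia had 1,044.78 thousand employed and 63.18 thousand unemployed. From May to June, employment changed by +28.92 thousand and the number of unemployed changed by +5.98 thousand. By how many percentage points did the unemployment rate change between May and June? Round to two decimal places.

May: labor force = 1,044.78 + 63.18 = 1,107.96; u = 63.18/1,107.96 = 5.70%.
June: labor force = 1,073.70 + 69.16 = 1,142.86; u = 69.16/1,142.86 = 6.05%.
Change = 6.05% − 5.70% = +0.35 pp.

The unemployment rate changed by +0.35 percentage points.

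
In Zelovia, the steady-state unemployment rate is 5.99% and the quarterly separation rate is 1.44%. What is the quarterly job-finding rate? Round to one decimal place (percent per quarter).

Job-finding rate ≈ 22.6% per quarter.

From u* = s/(s+f): f = s·(1−u)/u.
f = 1.44 × (1 − 0.0599) / 0.0599 = 1.3537 / 0.0599 ≈ 22.6% per quarter.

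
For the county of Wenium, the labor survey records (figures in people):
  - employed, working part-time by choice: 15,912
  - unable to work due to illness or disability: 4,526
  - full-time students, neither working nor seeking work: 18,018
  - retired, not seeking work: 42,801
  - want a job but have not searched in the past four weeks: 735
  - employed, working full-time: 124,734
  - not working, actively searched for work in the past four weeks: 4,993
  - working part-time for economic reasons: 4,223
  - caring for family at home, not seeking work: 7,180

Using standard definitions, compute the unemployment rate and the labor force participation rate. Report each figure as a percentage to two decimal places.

Employed = 15,912 + 124,734 + 4,223 = 144,869 (anyone who worked, including part-time for economic reasons, counts as employed).
Unemployed = 4,993.
Labor force = 144,869 + 4,993 = 149,862.
Not in labor force = 4,526 + 18,018 + 42,801 + 735 + 7,180 = 73,260 (those not working and not actively searching are outside the labor force — including those who want a job but have given up searching).
Civilian working-age population = 149,862 + 73,260 = 223,122.
Unemployment rate = 4,993 / 149,862 = 3.33%.
Labor force participation rate = 149,862 / 223,122 = 67.17%.

Unemployment rate ≈ 3.33%; labor force participation rate ≈ 67.17%.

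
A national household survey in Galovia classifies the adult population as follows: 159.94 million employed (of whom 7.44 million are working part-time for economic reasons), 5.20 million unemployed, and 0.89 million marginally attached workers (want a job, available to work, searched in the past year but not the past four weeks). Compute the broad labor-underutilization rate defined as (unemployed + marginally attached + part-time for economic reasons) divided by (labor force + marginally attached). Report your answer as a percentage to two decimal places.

Labor force = 159.94 + 5.20 = 165.14 million.
Numerator = 5.20 + 0.89 + 7.44 = 13.53 million.
Denominator = 165.14 + 0.89 = 166.03 million.
Broad rate = 13.53 / 166.03 = 8.15%.

Broad underutilization rate ≈ 8.15%.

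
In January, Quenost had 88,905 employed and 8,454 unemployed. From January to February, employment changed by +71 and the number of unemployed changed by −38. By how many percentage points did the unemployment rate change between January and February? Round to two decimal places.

January: labor force = 88,905 + 8,454 = 97,359; u = 8,454/97,359 = 8.68%.
February: labor force = 88,976 + 8,416 = 97,392; u = 8,416/97,392 = 8.64%.
Change = 8.64% − 8.68% = −0.04 pp.

The unemployment rate changed by −0.04 percentage points.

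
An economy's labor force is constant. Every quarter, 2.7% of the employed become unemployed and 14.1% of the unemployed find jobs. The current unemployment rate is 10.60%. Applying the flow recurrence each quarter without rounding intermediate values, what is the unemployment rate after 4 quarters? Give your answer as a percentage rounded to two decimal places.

Unemployment rate after four quarters ≈ 13.45%.

With a fixed labor force, u_{t+1} = u_t + s·(1−u_t) − f·u_t = u_t·(1−s−f) + s.
Here 1−s−f = 0.832 and s = 0.027.
u_1 = 0.106000 × 0.832 + 0.027 = 0.115192.
u_2 = 0.115192 × 0.832 + 0.027 = 0.122840.
u_3 = 0.122840 × 0.832 + 0.027 = 0.129203.
u_4 = 0.129203 × 0.832 + 0.027 = 0.134497.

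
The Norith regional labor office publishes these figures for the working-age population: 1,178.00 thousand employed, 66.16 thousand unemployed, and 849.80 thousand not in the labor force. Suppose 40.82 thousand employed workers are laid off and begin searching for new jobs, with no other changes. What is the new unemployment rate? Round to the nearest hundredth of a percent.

Initially, labor force = 1,178.00 + 66.16 = 1,244.16 thousand, so u = 66.16/1,244.16 = 5.32%.
After the change, employed falls and unemployed rises by 40.82; labor force unchanged → E = 1,137.18, U = 106.98, labor force = 1,244.16 thousand.
New unemployment rate = 106.98 / 1,244.16 = 8.60%.

New unemployment rate ≈ 8.60%.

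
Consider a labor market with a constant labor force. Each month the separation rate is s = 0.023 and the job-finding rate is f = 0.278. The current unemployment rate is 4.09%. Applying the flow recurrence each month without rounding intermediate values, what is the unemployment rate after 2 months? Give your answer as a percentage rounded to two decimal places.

With a fixed labor force, u_{t+1} = u_t + s·(1−u_t) − f·u_t = u_t·(1−s−f) + s.
Here 1−s−f = 0.699 and s = 0.023.
u_1 = 0.040900 × 0.699 + 0.023 = 0.051589.
u_2 = 0.051589 × 0.699 + 0.023 = 0.059061.

Unemployment rate after two months ≈ 5.91%.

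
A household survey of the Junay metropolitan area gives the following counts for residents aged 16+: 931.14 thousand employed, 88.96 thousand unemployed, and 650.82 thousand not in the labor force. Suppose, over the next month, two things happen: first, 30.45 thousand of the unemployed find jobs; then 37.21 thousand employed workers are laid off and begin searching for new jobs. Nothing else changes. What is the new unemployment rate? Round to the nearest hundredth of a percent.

New unemployment rate ≈ 9.38%.

Initially, labor force = 931.14 + 88.96 = 1,020.10 thousand, so u = 88.96/1,020.10 = 8.72%.
After the first change, unemployed falls and employed rises by 30.45; labor force unchanged → E = 961.59, U = 58.51, labor force = 1,020.10 thousand.
After the second change, employed falls and unemployed rises by 37.21; labor force unchanged → E = 924.38, U = 95.72, labor force = 1,020.10 thousand.
New unemployment rate = 95.72 / 1,020.10 = 9.38%.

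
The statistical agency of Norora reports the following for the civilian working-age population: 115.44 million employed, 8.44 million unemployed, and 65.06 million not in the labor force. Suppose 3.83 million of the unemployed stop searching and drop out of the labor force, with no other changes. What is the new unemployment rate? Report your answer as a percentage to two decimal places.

New unemployment rate ≈ 3.84%.

Initially, labor force = 115.44 + 8.44 = 123.88 million, so u = 8.44/123.88 = 6.81%.
After the change, unemployed and labor force both fall by 3.83 → E = 115.44, U = 4.61, labor force = 120.05 million.
New unemployment rate = 4.61 / 120.05 = 3.84%.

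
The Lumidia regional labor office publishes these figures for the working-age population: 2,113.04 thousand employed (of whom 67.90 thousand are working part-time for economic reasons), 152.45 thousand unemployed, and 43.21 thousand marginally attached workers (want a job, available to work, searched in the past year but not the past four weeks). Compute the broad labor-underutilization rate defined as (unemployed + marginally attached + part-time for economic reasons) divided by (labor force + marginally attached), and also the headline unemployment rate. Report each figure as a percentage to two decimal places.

Labor force = 2,113.04 + 152.45 = 2,265.49 thousand.
Numerator = 152.45 + 43.21 + 67.90 = 263.56 thousand.
Denominator = 2,265.49 + 43.21 = 2,308.70 thousand.
Broad rate = 263.56 / 2,308.70 = 11.42%.
Headline unemployment rate = 152.45 / 2,265.49 = 6.73%.

Broad underutilization rate ≈ 11.42%; headline unemployment rate ≈ 6.73%.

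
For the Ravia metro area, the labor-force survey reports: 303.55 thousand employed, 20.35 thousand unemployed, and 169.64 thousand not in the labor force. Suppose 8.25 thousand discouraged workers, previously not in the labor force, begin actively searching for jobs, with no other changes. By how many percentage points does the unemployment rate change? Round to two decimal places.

The unemployment rate changes by +2.33 percentage points.

Initially, labor force = 303.55 + 20.35 = 323.90 thousand, so u = 20.35/323.90 = 6.28%.
After the change, unemployed and labor force both rise by 8.25 → E = 303.55, U = 28.60, labor force = 332.15 thousand.
New unemployment rate = 28.60 / 332.15 = 8.61%.
Change = 8.61% − 6.28% = +2.33 percentage points.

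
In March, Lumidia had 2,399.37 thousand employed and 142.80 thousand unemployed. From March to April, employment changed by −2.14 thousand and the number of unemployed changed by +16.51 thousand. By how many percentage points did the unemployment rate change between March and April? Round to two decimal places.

The unemployment rate changed by +0.61 percentage points.

March: labor force = 2,399.37 + 142.80 = 2,542.17; u = 142.80/2,542.17 = 5.62%.
April: labor force = 2,397.23 + 159.31 = 2,556.54; u = 159.31/2,556.54 = 6.23%.
Change = 6.23% − 5.62% = +0.61 pp.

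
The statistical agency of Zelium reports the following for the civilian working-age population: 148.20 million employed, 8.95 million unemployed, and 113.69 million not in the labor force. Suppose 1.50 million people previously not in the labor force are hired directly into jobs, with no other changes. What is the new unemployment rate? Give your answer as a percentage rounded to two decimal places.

Initially, labor force = 148.20 + 8.95 = 157.15 million, so u = 8.95/157.15 = 5.70%.
After the change, employed and labor force both rise by 1.50; unemployed unchanged → E = 149.70, U = 8.95, labor force = 158.65 million.
New unemployment rate = 8.95 / 158.65 = 5.64%.

New unemployment rate ≈ 5.64%.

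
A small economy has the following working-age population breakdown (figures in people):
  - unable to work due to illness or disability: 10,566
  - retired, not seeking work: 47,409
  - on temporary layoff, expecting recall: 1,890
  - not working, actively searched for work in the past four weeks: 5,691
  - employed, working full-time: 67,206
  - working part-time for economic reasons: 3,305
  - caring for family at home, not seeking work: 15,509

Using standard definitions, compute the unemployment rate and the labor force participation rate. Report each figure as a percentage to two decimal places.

Unemployment rate ≈ 9.71%; labor force participation rate ≈ 51.52%.

Employed = 67,206 + 3,305 = 70,511 (anyone who worked, including part-time for economic reasons, counts as employed).
Unemployed = 1,890 + 5,691 = 7,581 (jobless and actively searching, or on temporary layoff).
Labor force = 70,511 + 7,581 = 78,092.
Not in labor force = 10,566 + 47,409 + 15,509 = 73,484 (those not working and not actively searching are outside the labor force).
Civilian working-age population = 78,092 + 73,484 = 151,576.
Unemployment rate = 7,581 / 78,092 = 9.71%.
Labor force participation rate = 78,092 / 151,576 = 51.52%.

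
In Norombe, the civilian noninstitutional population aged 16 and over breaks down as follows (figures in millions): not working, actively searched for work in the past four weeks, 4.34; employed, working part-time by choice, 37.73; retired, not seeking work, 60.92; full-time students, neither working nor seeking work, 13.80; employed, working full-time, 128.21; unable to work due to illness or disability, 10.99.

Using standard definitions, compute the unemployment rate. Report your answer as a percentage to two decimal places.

Unemployment rate ≈ 2.55%.

Employed = 37.73 + 128.21 = 165.94 million.
Unemployed = 4.34 million.
Labor force = 165.94 + 4.34 = 170.28 million.
Unemployment rate = 4.34 / 170.28 = 2.55%.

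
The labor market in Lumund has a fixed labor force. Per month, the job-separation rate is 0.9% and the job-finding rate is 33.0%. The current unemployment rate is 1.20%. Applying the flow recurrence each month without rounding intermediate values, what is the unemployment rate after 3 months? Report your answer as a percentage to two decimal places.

With a fixed labor force, u_{t+1} = u_t + s·(1−u_t) − f·u_t = u_t·(1−s−f) + s.
Here 1−s−f = 0.661 and s = 0.009.
u_1 = 0.012000 × 0.661 + 0.009 = 0.016932.
u_2 = 0.016932 × 0.661 + 0.009 = 0.020192.
u_3 = 0.020192 × 0.661 + 0.009 = 0.022347.

Unemployment rate after three months ≈ 2.23%.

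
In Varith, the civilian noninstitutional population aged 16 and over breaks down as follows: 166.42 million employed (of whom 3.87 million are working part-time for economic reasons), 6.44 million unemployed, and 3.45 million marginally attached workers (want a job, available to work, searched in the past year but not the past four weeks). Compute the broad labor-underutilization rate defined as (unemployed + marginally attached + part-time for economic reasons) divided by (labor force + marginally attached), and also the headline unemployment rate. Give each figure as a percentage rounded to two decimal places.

Labor force = 166.42 + 6.44 = 172.86 million.
Numerator = 6.44 + 3.45 + 3.87 = 13.76 million.
Denominator = 172.86 + 3.45 = 176.31 million.
Broad rate = 13.76 / 176.31 = 7.80%.
Headline unemployment rate = 6.44 / 172.86 = 3.73%.

Broad underutilization rate ≈ 7.80%; headline unemployment rate ≈ 3.73%.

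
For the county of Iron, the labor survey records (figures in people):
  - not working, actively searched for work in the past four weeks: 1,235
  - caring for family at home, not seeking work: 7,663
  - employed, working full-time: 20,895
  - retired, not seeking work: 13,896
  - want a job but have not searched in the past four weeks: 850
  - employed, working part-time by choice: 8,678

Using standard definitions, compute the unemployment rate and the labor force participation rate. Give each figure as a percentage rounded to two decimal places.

Unemployment rate ≈ 4.01%; labor force participation rate ≈ 57.89%.

Employed = 20,895 + 8,678 = 29,573.
Unemployed = 1,235.
Labor force = 29,573 + 1,235 = 30,808.
Not in labor force = 7,663 + 13,896 + 850 = 22,409 (those not working and not actively searching are outside the labor force — including those who want a job but have given up searching).
Civilian working-age population = 30,808 + 22,409 = 53,217.
Unemployment rate = 1,235 / 30,808 = 4.01%.
Labor force participation rate = 30,808 / 53,217 = 57.89%.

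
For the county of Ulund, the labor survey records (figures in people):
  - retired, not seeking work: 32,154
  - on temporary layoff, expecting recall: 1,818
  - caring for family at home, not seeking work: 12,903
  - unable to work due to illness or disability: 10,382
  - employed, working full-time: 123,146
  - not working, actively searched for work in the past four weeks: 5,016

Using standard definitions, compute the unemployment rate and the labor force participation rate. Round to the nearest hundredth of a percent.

Unemployment rate ≈ 5.26%; labor force participation rate ≈ 70.10%.

Employed = 123,146.
Unemployed = 1,818 + 5,016 = 6,834 (jobless and actively searching, or on temporary layoff).
Labor force = 123,146 + 6,834 = 129,980.
Not in labor force = 32,154 + 12,903 + 10,382 = 55,439 (those not working and not actively searching are outside the labor force).
Civilian working-age population = 129,980 + 55,439 = 185,419.
Unemployment rate = 6,834 / 129,980 = 5.26%.
Labor force participation rate = 129,980 / 185,419 = 70.10%.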